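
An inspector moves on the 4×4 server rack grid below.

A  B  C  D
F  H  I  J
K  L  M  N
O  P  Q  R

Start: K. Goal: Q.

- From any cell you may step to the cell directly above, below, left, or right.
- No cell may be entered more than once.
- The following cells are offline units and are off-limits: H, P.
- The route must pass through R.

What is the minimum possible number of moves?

Any route passes through R somewhere between K and Q. Summing Manhattan distances along the two legs (K → R → Q) gives a lower bound of 4 + 1 = 5 moves.
A route of 5 moves achieves this: K → L → M → N → R → Q.
Since 5 matches the lower bound, it is optimal.

5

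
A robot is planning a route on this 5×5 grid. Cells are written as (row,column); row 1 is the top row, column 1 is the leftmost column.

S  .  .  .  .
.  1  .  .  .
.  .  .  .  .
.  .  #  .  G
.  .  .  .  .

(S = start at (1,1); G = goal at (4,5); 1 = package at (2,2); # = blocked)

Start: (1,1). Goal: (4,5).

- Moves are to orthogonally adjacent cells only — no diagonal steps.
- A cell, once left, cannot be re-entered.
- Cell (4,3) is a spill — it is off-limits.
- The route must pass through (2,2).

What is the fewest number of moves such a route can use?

7

Any route passes through (2,2) somewhere between (1,1) and (4,5). Summing Manhattan distances along the two legs ((1,1) → (2,2) → (4,5)) gives a lower bound of 2 + 5 = 7 moves.
A route of 7 moves achieves this: (1,1) → (2,1) → (2,2) → (3,2) → (3,3) → (3,4) → (4,4) → (4,5).
Since 7 matches the lower bound, it is optimal.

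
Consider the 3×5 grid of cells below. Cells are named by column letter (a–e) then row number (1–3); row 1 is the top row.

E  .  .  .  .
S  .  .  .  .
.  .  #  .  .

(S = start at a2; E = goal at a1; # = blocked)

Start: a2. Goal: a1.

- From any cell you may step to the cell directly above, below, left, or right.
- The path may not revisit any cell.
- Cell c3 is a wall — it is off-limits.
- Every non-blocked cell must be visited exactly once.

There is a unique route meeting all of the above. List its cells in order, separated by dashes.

a2 - a3 - b3 - b2 - c2 - d2 - d3 - e3 - e2 - e1 - d1 - c1 - b1 - a1

Need to visit all 14 open cells exactly once, starting at a2 and ending at a1.
Cell d3 has only two open neighbours (d2 and e3), so the path must pass straight through it: one of those is the cell it's entered from and the other is where it exits.
Route from a2: down 1 to a3, right 1 to b3, up 1 to b2, right 2 to d2, down 1 to d3, right 1 to e3, up 2 to e1, left 4 to a1 — 13 moves in all.
Check: all 14 open cells covered.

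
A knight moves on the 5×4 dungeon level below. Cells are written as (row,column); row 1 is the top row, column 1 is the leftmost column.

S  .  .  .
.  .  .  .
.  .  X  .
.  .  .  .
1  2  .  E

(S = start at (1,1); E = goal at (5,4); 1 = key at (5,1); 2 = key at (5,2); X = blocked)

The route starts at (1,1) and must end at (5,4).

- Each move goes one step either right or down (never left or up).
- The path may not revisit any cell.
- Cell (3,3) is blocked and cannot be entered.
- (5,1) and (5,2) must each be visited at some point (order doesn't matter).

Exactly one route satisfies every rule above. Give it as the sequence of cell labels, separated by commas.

(1,1), (2,1), (3,1), (4,1), (5,1), (5,2), (5,3), (5,4)

Moves only go right or down, so the column and row indices never decrease.
Route from (1,1): down 4 to (5,1), right 3 to (5,4) — 7 moves in all.
Check: all required cells visited.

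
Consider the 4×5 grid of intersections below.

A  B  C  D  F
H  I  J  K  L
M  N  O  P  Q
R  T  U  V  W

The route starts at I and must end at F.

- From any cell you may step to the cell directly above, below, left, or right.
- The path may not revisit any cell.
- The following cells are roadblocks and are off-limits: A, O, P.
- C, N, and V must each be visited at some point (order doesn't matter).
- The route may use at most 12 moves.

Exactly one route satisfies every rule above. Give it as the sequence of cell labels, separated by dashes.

The 12-move cap with required stops at C, N, V leaves no slack for detours.
Route from I: down 2 to T, right 3 to W, up 2 to L, left 2 to J, up 1 to C, right 2 to F — 12 moves in all.
Check: all required cells visited; 12 ≤ 12 moves.

I - N - T - U - V - W - Q - L - K - J - C - D - F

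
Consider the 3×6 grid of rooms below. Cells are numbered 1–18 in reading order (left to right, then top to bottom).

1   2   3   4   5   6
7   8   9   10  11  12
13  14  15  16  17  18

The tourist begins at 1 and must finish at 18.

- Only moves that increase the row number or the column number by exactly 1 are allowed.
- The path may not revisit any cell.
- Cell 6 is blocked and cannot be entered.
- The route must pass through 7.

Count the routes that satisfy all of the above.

A right/down-only route from 1 to 18 makes exactly 2 down-moves and 5 right-moves in some order.
With no other constraints that would be C(7,2) = 21 routes.
Split at 7 and multiply the segment counts (each segment already excludes blocked cells): 1→7: 1; 7→18: 6; product = 6.
That gives 6 routes.

6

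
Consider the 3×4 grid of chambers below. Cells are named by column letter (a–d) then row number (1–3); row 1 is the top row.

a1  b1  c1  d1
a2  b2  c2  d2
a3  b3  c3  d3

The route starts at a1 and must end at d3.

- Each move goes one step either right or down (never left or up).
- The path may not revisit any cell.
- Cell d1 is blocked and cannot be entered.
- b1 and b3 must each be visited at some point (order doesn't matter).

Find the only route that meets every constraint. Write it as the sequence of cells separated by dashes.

a1 - b1 - b2 - b3 - c3 - d3

Moves only go right or down, so the column and row indices never decrease.
Route from a1: right 1 to b1, down 2 to b3, right 2 to d3 — 5 moves in all.
Check: all required cells visited.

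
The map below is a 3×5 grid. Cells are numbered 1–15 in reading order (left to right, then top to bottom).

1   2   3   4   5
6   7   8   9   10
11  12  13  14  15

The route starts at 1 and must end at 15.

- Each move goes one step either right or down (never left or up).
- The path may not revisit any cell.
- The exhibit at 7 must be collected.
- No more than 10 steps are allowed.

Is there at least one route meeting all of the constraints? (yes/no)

One route that works: 1 → 6 → 7 → 12 → 13 → 14 → 15.

yes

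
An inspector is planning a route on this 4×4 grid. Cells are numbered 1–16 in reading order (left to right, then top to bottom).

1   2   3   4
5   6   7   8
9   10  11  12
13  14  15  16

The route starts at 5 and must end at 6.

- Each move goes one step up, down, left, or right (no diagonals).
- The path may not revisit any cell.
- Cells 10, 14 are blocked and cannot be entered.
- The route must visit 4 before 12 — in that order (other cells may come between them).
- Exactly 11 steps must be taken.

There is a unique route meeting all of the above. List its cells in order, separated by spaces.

5 1 2 3 4 8 12 16 15 11 7 6

The waypoints must appear in the order 4, 12, with no cell reused.
Route from 5: up 1 to 1, right 3 to 4, down 3 to 16, left 1 to 15, up 2 to 7, left 1 to 6 — 11 moves in all.
Check: order respected (4 at step 4, 12 at step 6); 11 moves as required.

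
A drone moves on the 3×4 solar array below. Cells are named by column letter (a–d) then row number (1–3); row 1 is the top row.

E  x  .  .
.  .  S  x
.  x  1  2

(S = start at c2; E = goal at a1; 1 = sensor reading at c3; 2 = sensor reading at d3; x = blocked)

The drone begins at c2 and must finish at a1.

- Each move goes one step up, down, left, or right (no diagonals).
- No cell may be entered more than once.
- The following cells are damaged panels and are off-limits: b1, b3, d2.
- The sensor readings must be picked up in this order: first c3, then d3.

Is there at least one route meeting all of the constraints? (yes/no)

d3 must be visited but has only one open neighbour (c3), and it is neither the start nor the goal — the route would have to enter and leave through c3, re-entering it.

no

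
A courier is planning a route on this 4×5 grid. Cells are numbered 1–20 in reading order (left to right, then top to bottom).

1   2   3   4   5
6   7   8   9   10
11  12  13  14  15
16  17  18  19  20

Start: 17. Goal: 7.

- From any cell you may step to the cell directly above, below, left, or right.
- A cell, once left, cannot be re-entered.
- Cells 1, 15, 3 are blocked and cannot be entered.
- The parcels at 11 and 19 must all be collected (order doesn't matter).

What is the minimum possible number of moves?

8

Any route passes through 11 and 19 in some order between 17 and 7. Summing Manhattan distances along each leg and taking the cheapest ordering (17 → 19 → 11 → 7) gives a lower bound of 2 + 4 + 2 = 8 moves.
A route of 8 moves achieves this: 17 → 18 → 19 → 14 → 13 → 12 → 11 → 6 → 7.
Since 8 matches the lower bound, it is optimal.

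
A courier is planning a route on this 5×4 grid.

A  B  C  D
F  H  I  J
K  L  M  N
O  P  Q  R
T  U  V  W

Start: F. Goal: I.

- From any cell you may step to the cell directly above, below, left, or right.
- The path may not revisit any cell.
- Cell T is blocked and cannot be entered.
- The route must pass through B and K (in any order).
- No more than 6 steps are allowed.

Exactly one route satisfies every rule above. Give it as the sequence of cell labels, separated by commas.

F, K, L, H, B, C, I

Any route must reach B and K and still end at I within 6 moves, so the order of the required stops is forced.
Route from F: down to K, right to L, 2× up (reaching B), right to C, down to I — 6 moves in all.
Check: all required cells visited; 6 ≤ 6 moves.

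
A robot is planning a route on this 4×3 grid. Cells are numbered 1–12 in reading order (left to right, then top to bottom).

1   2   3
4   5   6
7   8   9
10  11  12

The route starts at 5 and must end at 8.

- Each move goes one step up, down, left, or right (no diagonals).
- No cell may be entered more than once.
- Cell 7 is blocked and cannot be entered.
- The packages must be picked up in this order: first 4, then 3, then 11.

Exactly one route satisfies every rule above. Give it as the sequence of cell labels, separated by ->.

5 -> 4 -> 1 -> 2 -> 3 -> 6 -> 9 -> 12 -> 11 -> 8

The waypoints must appear in the order 4, 3, 11, with no cell reused.
Route from 5: left 1 to 4, up 1 to 1, right 2 to 3, down 3 to 12, left 1 to 11, up 1 to 8 — 9 moves in all.
Check: order respected (4 at step 1, 3 at step 4, 11 at step 8).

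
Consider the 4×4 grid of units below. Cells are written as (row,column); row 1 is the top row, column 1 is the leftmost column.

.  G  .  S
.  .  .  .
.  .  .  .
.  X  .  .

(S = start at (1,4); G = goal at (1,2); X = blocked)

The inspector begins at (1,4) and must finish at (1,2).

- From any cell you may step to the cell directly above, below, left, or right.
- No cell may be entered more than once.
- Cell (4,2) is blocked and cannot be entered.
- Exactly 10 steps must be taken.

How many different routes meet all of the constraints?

11

Need simple routes of exactly 10 moves from (1,4) to (1,2) (Manhattan distance 2, so 4 moves are spent on a detour and 4 undoing it).
Branch systematically from the start, pruning whenever the remaining move budget drops below the Manhattan distance to (1,2) or differs from it in parity. Grouping the completions by first move — via (2,4): 7; via (1,3): 4 — and summing: 7 + 4 = 11.
That gives 11 routes.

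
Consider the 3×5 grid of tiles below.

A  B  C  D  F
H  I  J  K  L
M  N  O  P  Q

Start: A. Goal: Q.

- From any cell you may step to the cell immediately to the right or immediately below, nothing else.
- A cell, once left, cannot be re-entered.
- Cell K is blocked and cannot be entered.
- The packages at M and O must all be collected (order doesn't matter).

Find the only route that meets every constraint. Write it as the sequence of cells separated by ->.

Moves only go right or down, so the column and row indices never decrease.
Route from A: down 2 to M, right 4 to Q — 6 moves in all.
Check: all required cells visited.

A -> H -> M -> N -> O -> P -> Q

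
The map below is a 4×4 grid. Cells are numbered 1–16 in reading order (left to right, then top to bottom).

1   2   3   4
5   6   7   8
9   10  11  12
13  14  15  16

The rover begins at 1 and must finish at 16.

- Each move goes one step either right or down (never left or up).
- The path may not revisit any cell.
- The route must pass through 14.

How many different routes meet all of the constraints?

A right/down-only route from 1 to 16 makes exactly 3 down-moves and 3 right-moves in some order.
With no other constraints that would be C(6,3) = 20 routes.
Split at 14 and multiply the segment counts: 1→14: 4; 14→16: 1; product = 4.
That gives 4 routes.

4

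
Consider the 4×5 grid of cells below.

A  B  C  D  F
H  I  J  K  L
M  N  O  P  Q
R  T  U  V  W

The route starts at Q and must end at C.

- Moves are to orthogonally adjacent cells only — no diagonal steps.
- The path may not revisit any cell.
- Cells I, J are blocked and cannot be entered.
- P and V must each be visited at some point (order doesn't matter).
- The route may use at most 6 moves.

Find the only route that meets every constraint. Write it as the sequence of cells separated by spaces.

Q W V P K D C

The budget equals the shortest possible length, so every move has to be on a shortest route through the required cells.
Route from Q: down 1 to W, left 1 to V, up 3 to D, left 1 to C — 6 moves in all.
Check: all required cells visited; 6 ≤ 6 moves.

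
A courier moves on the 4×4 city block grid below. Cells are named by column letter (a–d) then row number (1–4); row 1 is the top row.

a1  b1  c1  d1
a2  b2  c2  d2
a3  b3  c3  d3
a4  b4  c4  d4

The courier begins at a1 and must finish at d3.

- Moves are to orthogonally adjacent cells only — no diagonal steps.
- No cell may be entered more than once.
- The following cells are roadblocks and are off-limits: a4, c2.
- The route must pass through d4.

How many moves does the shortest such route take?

7

Any route passes through d4 somewhere between a1 and d3. Summing Manhattan distances along the two legs (a1 → d4 → d3) gives a lower bound of 6 + 1 = 7 moves.
A route of 7 moves achieves this: a1 → a2 → a3 → b3 → b4 → c4 → d4 → d3.
Since 7 matches the lower bound, it is optimal.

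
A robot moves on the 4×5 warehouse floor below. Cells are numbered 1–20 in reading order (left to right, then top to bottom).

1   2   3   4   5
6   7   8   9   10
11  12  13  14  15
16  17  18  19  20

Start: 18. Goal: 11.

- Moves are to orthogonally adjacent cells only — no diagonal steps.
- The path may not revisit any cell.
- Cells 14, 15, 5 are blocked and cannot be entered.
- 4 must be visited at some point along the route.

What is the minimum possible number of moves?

Any route passes through 4 somewhere between 18 and 11. Summing Manhattan distances along the two legs (18 → 4 → 11) gives a lower bound of 4 + 5 = 9 moves.
A route of 9 moves achieves this: 18 → 13 → 8 → 9 → 4 → 3 → 2 → 7 → 12 → 11.
Since 9 matches the lower bound, it is optimal.

9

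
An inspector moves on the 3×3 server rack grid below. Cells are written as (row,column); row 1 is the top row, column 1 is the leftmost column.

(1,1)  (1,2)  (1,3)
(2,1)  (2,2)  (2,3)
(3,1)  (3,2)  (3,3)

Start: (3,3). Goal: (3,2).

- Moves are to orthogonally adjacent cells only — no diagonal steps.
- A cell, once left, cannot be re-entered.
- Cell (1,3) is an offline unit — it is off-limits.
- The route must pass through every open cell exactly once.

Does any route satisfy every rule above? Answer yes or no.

One route that works: (3,3) → (2,3) → (2,2) → (1,2) → (1,1) → (2,1) → (3,1) → (3,2).

yes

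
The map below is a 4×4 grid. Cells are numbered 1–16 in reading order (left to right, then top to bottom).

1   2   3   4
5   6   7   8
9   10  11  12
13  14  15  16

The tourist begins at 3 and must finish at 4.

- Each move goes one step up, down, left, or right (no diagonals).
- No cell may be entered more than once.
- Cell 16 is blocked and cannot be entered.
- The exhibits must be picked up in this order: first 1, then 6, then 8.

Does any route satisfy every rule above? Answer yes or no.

One route that works: 3 → 2 → 1 → 5 → 6 → 7 → 8 → 4.

yes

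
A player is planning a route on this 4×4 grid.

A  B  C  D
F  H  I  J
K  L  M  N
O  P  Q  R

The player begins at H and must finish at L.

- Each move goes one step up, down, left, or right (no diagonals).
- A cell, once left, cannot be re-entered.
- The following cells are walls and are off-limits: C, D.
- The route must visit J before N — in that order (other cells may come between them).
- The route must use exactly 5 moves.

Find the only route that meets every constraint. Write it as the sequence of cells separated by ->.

H -> I -> J -> N -> M -> L

The waypoints must appear in the order J, N, with no cell reused.
Route from H: 2× right (reaching J), down to N, 2× left (reaching L) — 5 moves in all.
Check: order respected (J at step 2, N at step 3); 5 moves as required.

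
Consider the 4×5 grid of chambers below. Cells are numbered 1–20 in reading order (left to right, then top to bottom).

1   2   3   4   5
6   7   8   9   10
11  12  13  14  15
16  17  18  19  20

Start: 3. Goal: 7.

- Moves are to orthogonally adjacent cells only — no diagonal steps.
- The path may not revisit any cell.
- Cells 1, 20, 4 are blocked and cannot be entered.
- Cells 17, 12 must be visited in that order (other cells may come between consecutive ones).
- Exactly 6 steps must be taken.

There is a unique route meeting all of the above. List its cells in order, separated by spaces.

3 8 13 18 17 12 7

The waypoints must appear in the order 17, 12, with no cell reused.
Route from 3: down 3 to 18, left 1 to 17, up 2 to 7 — 6 moves in all.
Check: order respected (17 at step 4, 12 at step 5); 6 moves as required.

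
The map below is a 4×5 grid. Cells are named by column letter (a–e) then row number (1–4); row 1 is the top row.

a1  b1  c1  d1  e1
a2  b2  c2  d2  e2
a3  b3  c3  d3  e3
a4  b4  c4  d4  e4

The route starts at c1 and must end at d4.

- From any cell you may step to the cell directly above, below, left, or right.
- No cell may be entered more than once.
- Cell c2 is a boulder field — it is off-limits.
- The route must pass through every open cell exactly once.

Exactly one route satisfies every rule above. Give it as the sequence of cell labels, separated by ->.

c1 -> b1 -> a1 -> a2 -> b2 -> b3 -> a3 -> a4 -> b4 -> c4 -> c3 -> d3 -> d2 -> d1 -> e1 -> e2 -> e3 -> e4 -> d4

Need to visit all 19 open cells exactly once, starting at c1 and ending at d4.
Route from c1: 2× left (reaching a1), down to a2, right to b2, down to b3, left to a3, down to a4, 2× right (reaching c4), up to c3, right to d3, 2× up (reaching d1), right to e1, 3× down (reaching e4), left to d4 — 18 moves in all.
Check: all 19 open cells covered.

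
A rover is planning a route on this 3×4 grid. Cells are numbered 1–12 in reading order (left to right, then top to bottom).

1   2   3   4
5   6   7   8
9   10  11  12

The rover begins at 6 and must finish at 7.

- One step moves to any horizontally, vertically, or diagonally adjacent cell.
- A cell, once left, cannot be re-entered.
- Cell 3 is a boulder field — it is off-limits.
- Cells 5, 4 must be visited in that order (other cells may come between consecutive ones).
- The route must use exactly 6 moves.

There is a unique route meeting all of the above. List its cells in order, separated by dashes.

6 - 5 - 10 - 11 - 8 - 4 - 7

The waypoints must appear in the order 5, 4, with no cell reused.
Route from 6: left 1 to 5, down-right 1 to 10, right 1 to 11, up-right 1 to 8, up 1 to 4, down-left 1 to 7 — 6 moves in all.
Check: order respected (5 at step 1, 4 at step 5); 6 moves as required.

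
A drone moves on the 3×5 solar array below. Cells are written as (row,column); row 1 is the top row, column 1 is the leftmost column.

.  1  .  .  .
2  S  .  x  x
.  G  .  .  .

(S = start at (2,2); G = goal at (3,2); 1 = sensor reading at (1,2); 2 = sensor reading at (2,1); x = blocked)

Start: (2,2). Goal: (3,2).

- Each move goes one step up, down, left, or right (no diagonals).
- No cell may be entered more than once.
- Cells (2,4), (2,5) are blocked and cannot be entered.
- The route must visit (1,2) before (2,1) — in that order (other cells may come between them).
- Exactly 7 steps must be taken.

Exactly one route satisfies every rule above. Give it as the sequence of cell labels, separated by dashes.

(2,2) - (2,3) - (1,3) - (1,2) - (1,1) - (2,1) - (3,1) - (3,2)

The waypoints must appear in the order (1,2), (2,1), with no cell reused.
Route from (2,2): right 1 to (2,3), up 1 to (1,3), left 2 to (1,1), down 2 to (3,1), right 1 to (3,2) — 7 moves in all.
Check: order respected (1 at step 3, 2 at step 5); 7 moves as required.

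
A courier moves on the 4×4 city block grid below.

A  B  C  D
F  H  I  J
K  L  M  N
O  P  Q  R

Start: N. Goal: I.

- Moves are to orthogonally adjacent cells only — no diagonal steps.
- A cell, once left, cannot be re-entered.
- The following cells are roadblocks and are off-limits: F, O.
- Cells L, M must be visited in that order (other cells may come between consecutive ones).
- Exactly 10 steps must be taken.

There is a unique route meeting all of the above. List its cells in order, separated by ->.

The waypoints must appear in the order L, M, with no cell reused.
Route from N: up 2 to D, left 2 to B, down 3 to P, right 1 to Q, up 2 to I — 10 moves in all.
Check: order respected (L at step 6, M at step 9); 10 moves as required.

N -> J -> D -> C -> B -> H -> L -> P -> Q -> M -> I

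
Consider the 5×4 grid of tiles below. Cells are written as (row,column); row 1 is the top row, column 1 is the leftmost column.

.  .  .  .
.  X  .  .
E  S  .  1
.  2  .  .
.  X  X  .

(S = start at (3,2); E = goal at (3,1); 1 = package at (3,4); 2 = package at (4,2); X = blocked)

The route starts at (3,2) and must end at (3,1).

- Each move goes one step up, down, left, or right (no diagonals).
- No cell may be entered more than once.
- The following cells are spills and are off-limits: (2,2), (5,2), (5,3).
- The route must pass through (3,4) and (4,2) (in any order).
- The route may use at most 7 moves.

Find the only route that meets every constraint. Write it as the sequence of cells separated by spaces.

The budget equals the shortest possible length, so every move has to be on a shortest route through the required cells.
Route from (3,2): right 2 to (3,4), down 1 to (4,4), left 3 to (4,1), up 1 to (3,1) — 7 moves in all.
Check: all required cells visited; 7 ≤ 7 moves.

(3,2) (3,3) (3,4) (4,4) (4,3) (4,2) (4,1) (3,1)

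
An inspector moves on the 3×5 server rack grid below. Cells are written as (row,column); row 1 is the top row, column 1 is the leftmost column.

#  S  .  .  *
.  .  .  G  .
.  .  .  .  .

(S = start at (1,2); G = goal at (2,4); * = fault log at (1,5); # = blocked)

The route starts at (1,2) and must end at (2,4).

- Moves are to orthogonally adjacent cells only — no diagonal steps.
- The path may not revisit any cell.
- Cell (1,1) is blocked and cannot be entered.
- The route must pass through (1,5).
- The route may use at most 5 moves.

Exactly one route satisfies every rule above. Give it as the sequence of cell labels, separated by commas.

(1,2), (1,3), (1,4), (1,5), (2,5), (2,4)

The 5-move cap with required stops at (1,5) leaves no slack for detours.
Route from (1,2): 3× right (reaching (1,5)), down to (2,5), left to (2,4) — 5 moves in all.
Check: all required cells visited; 5 ≤ 5 moves.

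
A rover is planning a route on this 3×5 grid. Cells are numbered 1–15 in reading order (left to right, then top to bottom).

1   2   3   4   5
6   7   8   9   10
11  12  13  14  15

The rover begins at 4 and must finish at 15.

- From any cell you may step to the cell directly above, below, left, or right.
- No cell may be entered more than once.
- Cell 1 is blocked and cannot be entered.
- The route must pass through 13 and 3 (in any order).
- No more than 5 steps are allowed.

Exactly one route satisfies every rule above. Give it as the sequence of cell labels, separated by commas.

4, 3, 8, 13, 14, 15

Any route must reach 13 and 3 and still end at 15 within 5 moves, so the order of the required stops is forced.
Route from 4: left 1 to 3, down 2 to 13, right 2 to 15 — 5 moves in all.
Check: all required cells visited; 5 ≤ 5 moves.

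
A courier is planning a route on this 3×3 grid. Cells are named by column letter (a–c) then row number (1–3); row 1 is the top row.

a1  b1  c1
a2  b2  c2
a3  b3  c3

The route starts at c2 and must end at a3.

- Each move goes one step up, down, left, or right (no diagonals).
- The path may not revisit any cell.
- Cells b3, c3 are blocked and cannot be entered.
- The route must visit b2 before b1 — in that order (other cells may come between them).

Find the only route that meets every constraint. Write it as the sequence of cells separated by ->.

The waypoints must appear in the order b2, b1, with no cell reused.
Route from c2: left to b2, up to b1, left to a1, 2× down (reaching a3) — 5 moves in all.
Check: order respected (b2 at step 1, b1 at step 2).

c2 -> b2 -> b1 -> a1 -> a2 -> a3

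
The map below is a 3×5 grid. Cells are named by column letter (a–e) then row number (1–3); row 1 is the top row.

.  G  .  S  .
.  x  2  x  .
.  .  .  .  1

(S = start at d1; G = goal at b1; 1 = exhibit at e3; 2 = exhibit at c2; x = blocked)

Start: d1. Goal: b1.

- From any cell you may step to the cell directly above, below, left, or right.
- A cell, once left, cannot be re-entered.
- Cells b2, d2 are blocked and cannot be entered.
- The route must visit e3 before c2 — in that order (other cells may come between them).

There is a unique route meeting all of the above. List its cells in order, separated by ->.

The waypoints must appear in the order e3, c2, with no cell reused.
Route from d1: right 1 to e1, down 2 to e3, left 2 to c3, up 2 to c1, left 1 to b1 — 8 moves in all.
Check: order respected (1 at step 3, 2 at step 6).

d1 -> e1 -> e2 -> e3 -> d3 -> c3 -> c2 -> c1 -> b1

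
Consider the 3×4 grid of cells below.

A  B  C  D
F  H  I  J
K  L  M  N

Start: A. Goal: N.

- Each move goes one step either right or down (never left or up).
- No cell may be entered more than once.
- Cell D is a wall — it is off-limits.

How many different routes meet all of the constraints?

9

A right/down-only route from A to N makes exactly 2 down-moves and 3 right-moves in some order.
With no other constraints that would be C(5,2) = 10 routes.
Subtract routes through each blocked cell (inclusion–exclusion for overlaps): − through D: 1 → 9.
That gives 9 routes.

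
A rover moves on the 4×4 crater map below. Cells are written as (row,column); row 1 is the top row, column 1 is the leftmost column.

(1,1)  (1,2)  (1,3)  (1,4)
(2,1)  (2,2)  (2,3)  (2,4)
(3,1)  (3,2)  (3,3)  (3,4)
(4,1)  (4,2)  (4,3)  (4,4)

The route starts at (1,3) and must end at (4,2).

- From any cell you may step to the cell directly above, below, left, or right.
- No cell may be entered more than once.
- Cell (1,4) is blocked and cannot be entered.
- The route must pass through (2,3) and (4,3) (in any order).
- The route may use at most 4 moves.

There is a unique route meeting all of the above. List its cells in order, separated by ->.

The 4-move cap with required stops at (2,3), (4,3) leaves no slack for detours.
Route from (1,3): down 3 to (4,3), left 1 to (4,2) — 4 moves in all.
Check: all required cells visited; 4 ≤ 4 moves.

(1,3) -> (2,3) -> (3,3) -> (4,3) -> (4,2)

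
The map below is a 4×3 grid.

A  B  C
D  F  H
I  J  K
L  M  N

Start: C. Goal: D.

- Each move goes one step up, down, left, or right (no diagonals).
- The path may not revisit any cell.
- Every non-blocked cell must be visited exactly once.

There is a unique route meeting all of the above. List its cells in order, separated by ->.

C -> H -> K -> N -> M -> L -> I -> J -> F -> B -> A -> D

Need to visit all 12 open cells exactly once, starting at C and ending at D.
Cell A has only two open neighbours (D and B), so the path must pass straight through it: one of those is the cell it's entered from and the other is where it exits.
Route from C: 3× down (reaching N), 2× left (reaching L), up to I, right to J, 2× up (reaching B), left to A, down to D — 11 moves in all.
Check: all 12 open cells covered.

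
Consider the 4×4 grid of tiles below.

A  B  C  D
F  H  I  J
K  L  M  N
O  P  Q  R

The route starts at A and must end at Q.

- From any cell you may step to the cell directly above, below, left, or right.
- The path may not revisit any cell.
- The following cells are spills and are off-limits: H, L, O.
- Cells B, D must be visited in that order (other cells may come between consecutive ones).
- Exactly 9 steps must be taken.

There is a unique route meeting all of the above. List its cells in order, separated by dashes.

The waypoints must appear in the order B, D, with no cell reused.
Route from A: 3× right (reaching D), down to J, left to I, down to M, right to N, down to R, left to Q — 9 moves in all.
Check: order respected (B at step 1, D at step 3); 9 moves as required.

A - B - C - D - J - I - M - N - R - Q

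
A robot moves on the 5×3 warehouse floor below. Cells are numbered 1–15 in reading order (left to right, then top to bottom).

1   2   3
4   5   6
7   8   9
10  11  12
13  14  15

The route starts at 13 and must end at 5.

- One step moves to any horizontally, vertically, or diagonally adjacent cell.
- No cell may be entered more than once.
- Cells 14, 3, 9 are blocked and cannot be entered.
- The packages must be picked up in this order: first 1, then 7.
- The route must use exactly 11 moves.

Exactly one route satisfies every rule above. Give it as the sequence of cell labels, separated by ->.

13 -> 10 -> 11 -> 15 -> 12 -> 8 -> 6 -> 2 -> 1 -> 4 -> 7 -> 5

The waypoints must appear in the order 1, 7, with no cell reused.
Route from 13: up 1 to 10, right 1 to 11, down-right 1 to 15, up 1 to 12, up-left 1 to 8, up-right 1 to 6, up-left 1 to 2, left 1 to 1, down 2 to 7, up-right 1 to 5 — 11 moves in all.
Check: order respected (1 at step 8, 7 at step 10); 11 moves as required.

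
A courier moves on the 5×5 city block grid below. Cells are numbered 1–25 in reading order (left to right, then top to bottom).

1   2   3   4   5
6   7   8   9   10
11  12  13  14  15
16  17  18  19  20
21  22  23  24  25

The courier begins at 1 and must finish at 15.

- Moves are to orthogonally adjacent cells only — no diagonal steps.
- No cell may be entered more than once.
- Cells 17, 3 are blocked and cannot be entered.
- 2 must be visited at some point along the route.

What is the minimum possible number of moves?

Any route passes through 2 somewhere between 1 and 15. Summing Manhattan distances along the two legs (1 → 2 → 15) gives a lower bound of 1 + 5 = 6 moves.
A route of 6 moves achieves this: 1 → 2 → 7 → 12 → 13 → 14 → 15.
Since 6 matches the lower bound, it is optimal.

6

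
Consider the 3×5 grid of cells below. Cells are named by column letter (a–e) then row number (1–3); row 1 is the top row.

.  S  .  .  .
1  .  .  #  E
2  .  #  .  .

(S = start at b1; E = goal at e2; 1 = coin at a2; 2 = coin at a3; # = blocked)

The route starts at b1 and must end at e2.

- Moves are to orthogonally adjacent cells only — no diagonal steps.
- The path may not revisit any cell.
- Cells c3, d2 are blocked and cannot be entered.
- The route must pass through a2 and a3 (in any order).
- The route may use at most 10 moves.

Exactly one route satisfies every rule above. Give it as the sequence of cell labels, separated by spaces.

b1 a1 a2 a3 b3 b2 c2 c1 d1 e1 e2

The budget equals the shortest possible length, so every move has to be on a shortest route through the required cells.
Route from b1: left 1 to a1, down 2 to a3, right 1 to b3, up 1 to b2, right 1 to c2, up 1 to c1, right 2 to e1, down 1 to e2 — 10 moves in all.
Check: all required cells visited; 10 ≤ 10 moves.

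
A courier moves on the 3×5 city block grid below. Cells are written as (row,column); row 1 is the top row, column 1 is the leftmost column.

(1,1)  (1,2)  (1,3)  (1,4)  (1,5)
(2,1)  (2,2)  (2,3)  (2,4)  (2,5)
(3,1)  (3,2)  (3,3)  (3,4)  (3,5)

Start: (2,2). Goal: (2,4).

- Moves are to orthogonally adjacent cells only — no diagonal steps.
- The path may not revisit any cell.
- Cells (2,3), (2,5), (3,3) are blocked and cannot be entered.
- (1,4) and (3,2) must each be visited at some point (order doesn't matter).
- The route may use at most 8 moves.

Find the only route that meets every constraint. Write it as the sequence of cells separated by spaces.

(2,2) (3,2) (3,1) (2,1) (1,1) (1,2) (1,3) (1,4) (2,4)

The budget equals the shortest possible length, so every move has to be on a shortest route through the required cells.
Route from (2,2): down 1 to (3,2), left 1 to (3,1), up 2 to (1,1), right 3 to (1,4), down 1 to (2,4) — 8 moves in all.
Check: all required cells visited; 8 ≤ 8 moves.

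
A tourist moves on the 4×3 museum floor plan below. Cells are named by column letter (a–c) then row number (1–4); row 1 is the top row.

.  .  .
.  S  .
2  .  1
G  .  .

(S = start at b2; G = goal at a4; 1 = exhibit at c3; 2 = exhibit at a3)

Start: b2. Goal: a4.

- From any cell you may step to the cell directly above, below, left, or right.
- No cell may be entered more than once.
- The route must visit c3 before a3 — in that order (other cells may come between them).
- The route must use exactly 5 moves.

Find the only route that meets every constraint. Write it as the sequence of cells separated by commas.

The waypoints must appear in the order c3, a3, with no cell reused.
Route from b2: right 1 to c2, down 1 to c3, left 2 to a3, down 1 to a4 — 5 moves in all.
Check: order respected (1 at step 2, 2 at step 4); 5 moves as required.

b2, c2, c3, b3, a3, a4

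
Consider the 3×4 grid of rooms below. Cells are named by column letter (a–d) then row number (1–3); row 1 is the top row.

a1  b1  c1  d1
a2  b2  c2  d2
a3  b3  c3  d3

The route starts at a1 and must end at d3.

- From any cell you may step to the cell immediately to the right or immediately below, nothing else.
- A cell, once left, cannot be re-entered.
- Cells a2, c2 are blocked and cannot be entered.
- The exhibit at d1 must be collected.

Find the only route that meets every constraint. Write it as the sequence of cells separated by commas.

Moves only go right or down, so the column and row indices never decrease.
Route from a1: right 3 to d1, down 2 to d3 — 5 moves in all.
Check: all required cells visited.

a1, b1, c1, d1, d2, d3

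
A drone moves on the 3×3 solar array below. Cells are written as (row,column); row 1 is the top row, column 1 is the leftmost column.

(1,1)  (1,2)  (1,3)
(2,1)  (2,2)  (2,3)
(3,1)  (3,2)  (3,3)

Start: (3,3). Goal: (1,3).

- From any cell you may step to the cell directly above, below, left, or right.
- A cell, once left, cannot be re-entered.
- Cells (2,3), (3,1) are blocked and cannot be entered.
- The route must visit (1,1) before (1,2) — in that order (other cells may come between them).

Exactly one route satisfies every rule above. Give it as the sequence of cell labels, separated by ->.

The waypoints must appear in the order (1,1), (1,2), with no cell reused.
Route from (3,3): left to (3,2), up to (2,2), left to (2,1), up to (1,1), 2× right (reaching (1,3)) — 6 moves in all.
Check: order respected ((1,1) at step 4, (1,2) at step 5).

(3,3) -> (3,2) -> (2,2) -> (2,1) -> (1,1) -> (1,2) -> (1,3)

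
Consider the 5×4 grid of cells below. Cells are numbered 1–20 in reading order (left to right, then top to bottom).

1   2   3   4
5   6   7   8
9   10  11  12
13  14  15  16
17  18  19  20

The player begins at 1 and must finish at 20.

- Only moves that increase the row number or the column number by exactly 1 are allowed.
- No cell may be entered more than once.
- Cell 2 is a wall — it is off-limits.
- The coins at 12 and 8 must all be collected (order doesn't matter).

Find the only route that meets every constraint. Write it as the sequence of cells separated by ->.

1 -> 5 -> 6 -> 7 -> 8 -> 12 -> 16 -> 20

Moves only go right or down, so the column and row indices never decrease.
Route from 1: down to 5, 3× right (reaching 8), 3× down (reaching 20) — 7 moves in all.
Check: all required cells visited.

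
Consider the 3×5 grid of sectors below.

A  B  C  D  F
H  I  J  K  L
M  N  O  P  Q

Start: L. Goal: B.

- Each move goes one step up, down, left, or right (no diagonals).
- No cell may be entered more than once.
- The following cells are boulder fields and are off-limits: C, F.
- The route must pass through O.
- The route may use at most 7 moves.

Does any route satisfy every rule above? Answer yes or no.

One route that works: L → Q → P → O → J → I → B.

yes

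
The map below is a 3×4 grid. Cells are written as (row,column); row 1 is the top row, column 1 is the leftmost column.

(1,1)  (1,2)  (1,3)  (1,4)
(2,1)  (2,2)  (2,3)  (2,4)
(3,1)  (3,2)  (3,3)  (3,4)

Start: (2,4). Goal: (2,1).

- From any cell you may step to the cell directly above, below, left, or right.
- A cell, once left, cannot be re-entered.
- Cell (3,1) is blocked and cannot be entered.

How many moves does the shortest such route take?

3

The Manhattan distance from (2,4) to (2,1) is |2−2| + |4−1| = 3, so at least 3 moves are needed.
A route of 3 moves achieves this: (2,4) → (2,3) → (2,2) → (2,1).
Since 3 matches the lower bound, it is optimal.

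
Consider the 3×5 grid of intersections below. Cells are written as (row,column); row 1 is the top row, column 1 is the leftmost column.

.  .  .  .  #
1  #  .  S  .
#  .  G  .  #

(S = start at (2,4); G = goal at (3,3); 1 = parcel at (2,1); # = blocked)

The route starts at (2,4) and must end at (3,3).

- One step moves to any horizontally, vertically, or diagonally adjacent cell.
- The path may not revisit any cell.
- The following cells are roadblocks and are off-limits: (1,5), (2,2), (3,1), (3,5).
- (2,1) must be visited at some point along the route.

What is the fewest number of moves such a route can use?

5

Any route passes through (2,1) somewhere between (2,4) and (3,3). Summing Chebyshev distances along the two legs ((2,4) → (2,1) → (3,3)) gives a lower bound of 3 + 2 = 5 moves.
A route of 5 moves achieves this: (2,4) → (1,3) → (1,2) → (2,1) → (3,2) → (3,3).
Since 5 matches the lower bound, it is optimal.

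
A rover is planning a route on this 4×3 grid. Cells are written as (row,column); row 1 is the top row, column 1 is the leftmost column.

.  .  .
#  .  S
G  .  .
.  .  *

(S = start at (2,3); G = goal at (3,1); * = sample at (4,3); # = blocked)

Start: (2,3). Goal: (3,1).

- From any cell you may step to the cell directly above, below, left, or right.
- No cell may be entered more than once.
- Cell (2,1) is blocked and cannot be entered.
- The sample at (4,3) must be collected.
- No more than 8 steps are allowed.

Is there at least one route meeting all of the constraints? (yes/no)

One route that works: (2,3) → (3,3) → (4,3) → (4,2) → (3,2) → (3,1).

yes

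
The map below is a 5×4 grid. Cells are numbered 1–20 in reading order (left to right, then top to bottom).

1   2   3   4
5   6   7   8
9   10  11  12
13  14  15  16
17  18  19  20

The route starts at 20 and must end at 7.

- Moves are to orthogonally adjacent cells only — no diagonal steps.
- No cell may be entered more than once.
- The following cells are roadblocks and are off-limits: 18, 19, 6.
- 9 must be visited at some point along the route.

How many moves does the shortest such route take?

Any route passes through 9 somewhere between 20 and 7. Summing Manhattan distances along the two legs (20 → 9 → 7) gives a lower bound of 5 + 3 = 8 moves.
A route of 8 moves achieves this: 20 → 16 → 15 → 14 → 13 → 9 → 10 → 11 → 7.
Since 8 matches the lower bound, it is optimal.

8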